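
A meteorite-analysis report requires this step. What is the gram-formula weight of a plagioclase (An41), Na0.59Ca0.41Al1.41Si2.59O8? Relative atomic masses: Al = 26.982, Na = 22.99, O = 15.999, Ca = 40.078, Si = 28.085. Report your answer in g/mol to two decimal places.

268.77 g/mol

The formula mass is the sum 0.59(22.99) + 0.41(40.078) + 1.41(26.982) + 2.59(28.085) + 8(15.999).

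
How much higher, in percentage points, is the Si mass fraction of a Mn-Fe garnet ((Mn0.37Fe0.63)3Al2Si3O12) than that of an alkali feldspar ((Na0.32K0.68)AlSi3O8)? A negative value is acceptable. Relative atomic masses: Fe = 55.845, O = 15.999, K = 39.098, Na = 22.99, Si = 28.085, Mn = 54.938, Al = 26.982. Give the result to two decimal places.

M((Mn0.37Fe0.63)3Al2Si3O12) = 496.735 g/mol, so wt% Si = 84.255/496.735 × 100 = 16.96%.
M((Na0.32K0.68)AlSi3O8) = 273.172 g/mol, so wt% Si = 84.255/273.172 × 100 = 30.84%.
16.96 − 30.84 = -13.88 pp.

-13.88 percentage points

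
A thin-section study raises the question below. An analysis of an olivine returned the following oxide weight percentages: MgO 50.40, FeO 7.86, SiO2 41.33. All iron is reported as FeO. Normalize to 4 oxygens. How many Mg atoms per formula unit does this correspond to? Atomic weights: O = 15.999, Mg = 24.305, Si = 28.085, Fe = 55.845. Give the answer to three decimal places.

1.828 Mg apfu

MgO: 50.40/40.304 = 1.25050 mol → 1.25050 mol Mg, 1.25050 mol O.
FeO: 7.86/71.844 = 0.10940 mol → 0.10940 mol Fe, 0.10940 mol O.
SiO2: 41.33/60.083 = 0.68788 mol → 0.68788 mol Si, 1.37576 mol O.
Total oxygen = 2.73566 mol. Normalization factor = 4/2.73566 = 1.46217.
Mg per 4 O = 1.25050 × 1.46217 = 1.828.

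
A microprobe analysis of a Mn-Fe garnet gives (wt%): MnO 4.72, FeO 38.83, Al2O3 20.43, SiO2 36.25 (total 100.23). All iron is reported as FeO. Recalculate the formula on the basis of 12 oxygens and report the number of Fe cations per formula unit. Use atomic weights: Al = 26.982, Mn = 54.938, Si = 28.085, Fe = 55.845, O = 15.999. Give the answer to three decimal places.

4.72 wt% MnO ÷ 70.937 g/mol = 0.06654 mol, giving 0.06654 Mn and 0.06654 O.
38.83 wt% FeO ÷ 71.844 g/mol = 0.54048 mol, giving 0.54048 Fe and 0.54048 O.
20.43 wt% Al2O3 ÷ 101.961 g/mol = 0.20037 mol, giving 0.40074 Al and 0.60111 O.
36.25 wt% SiO2 ÷ 60.083 g/mol = 0.60333 mol, giving 0.60333 Si and 1.20666 O.
Oxygen sums to 2.41479; scaling by 12/2.41479 = 4.96938 puts the formula on 12 O.
Fe: 0.54048 × 4.96938 = 2.686 atoms per formula unit.

2.686 Fe apfu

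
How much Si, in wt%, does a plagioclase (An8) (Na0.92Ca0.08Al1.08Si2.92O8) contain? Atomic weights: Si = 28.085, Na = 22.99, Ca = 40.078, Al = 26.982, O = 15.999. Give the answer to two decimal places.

31.12 wt%

M(Na0.92Ca0.08Al1.08Si2.92O8) = 263.498 g/mol.
Si contributes 2.92 × 28.085 = 82.008 g per mole.
82.008/263.498 = 0.3112 → 31.12%.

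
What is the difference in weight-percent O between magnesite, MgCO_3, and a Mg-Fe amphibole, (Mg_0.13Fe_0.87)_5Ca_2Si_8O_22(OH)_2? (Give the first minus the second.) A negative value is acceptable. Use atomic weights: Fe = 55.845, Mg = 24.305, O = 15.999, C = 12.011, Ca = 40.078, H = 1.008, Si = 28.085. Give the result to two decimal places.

First mineral: 47.997 g O in 84.313 g formula = 56.93 wt% O.
Second mineral: 383.976 g O in 949.552 g formula = 40.44 wt% O.
56.93% − 40.44% gives a difference of 16.49 percentage points.

16.49 percentage points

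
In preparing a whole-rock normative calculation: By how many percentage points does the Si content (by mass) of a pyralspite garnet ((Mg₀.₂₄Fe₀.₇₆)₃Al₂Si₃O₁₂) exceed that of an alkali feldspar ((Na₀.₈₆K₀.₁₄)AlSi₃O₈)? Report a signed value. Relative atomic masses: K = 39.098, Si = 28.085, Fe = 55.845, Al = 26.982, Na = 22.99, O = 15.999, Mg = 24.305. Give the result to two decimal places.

-14.12 percentage points

First mineral: 84.255 g Si in 475.033 g formula = 17.74 wt% Si.
Second mineral: 84.255 g Si in 264.474 g formula = 31.86 wt% Si.
17.74% − 31.86% gives a difference of -14.12 percentage points.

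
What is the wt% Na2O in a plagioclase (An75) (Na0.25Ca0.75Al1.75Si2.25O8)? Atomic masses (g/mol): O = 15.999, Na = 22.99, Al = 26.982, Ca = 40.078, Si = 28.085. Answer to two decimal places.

M(Na0.25Ca0.75Al1.75Si2.25O8) = 274.208 g/mol; M(Na2O) = 61.979 g/mol.
Moles Na2O per formula unit = 0.25 Na ÷ 2 = 0.1250.
Na2O fraction = (0.1250 × 61.979) / 274.208 = 7.747/274.208 = 0.0283.

2.83 wt%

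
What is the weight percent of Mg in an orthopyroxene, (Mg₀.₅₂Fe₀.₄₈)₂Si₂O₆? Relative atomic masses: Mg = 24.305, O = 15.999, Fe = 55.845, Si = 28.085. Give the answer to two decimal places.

M((Mg₀.₅₂Fe₀.₄₈)₂Si₂O₆) = 231.052 g/mol.
Mg contributes 1.04 × 24.305 = 25.277 g per mole.
25.277/231.052 = 0.1094 → 10.94%.

10.94 weight percent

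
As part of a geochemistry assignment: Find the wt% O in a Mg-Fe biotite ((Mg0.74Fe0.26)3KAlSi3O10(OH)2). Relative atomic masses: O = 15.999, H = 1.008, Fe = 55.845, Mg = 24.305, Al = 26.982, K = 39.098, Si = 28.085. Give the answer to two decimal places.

M((Mg0.74Fe0.26)3KAlSi3O10(OH)2) = 441.855 g/mol.
O contributes 12 × 15.999 = 191.988 g per mole.
191.988/441.855 = 0.4345 → 43.45%.

43.45 wt%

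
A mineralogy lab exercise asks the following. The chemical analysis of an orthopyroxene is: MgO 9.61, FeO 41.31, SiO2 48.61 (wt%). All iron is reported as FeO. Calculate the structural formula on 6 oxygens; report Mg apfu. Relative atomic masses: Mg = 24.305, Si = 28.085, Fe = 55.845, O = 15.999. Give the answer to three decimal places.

MgO: 9.61/40.304 = 0.23844 mol → 0.23844 mol Mg, 0.23844 mol O.
FeO: 41.31/71.844 = 0.57500 mol → 0.57500 mol Fe, 0.57500 mol O.
SiO2: 48.61/60.083 = 0.80905 mol → 0.80905 mol Si, 1.61810 mol O.
Total oxygen = 2.43154 mol. Normalization factor = 6/2.43154 = 2.46757.
Mg per 6 O = 0.23844 × 2.46757 = 0.588.

0.588 Mg apfu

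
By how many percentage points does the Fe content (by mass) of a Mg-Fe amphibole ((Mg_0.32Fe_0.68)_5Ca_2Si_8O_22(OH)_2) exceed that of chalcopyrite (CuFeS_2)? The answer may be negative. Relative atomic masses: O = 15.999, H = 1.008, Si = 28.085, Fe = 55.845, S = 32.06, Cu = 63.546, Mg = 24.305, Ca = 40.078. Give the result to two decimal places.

-9.78 percentage points

M((Mg_0.32Fe_0.68)_5Ca_2Si_8O_22(OH)_2) = 919.589 g/mol, so wt% Fe = 189.873/919.589 × 100 = 20.65%.
M(CuFeS_2) = 183.511 g/mol, so wt% Fe = 55.845/183.511 × 100 = 30.43%.
20.65 − 30.43 = -9.78 pp.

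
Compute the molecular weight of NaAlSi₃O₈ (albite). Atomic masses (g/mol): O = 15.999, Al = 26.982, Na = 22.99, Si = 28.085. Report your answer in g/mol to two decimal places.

The formula mass is the sum 1(22.99) + 1(26.982) + 3(28.085) + 8(15.999).

262.22 g/mol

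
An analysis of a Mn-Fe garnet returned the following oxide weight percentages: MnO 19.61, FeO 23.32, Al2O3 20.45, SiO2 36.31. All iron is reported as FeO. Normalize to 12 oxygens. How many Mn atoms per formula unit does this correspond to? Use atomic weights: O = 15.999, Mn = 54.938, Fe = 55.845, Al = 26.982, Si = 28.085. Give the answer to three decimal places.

1.376 Mn apfu

MnO: 19.61/70.937 = 0.27644 mol → 0.27644 mol Mn, 0.27644 mol O.
FeO: 23.32/71.844 = 0.32459 mol → 0.32459 mol Fe, 0.32459 mol O.
Al2O3: 20.45/101.961 = 0.20057 mol → 0.40114 mol Al, 0.60171 mol O.
SiO2: 36.31/60.083 = 0.60433 mol → 0.60433 mol Si, 1.20866 mol O.
Total oxygen = 2.41140 mol. Normalization factor = 12/2.41140 = 4.97636.
Mn per 12 O = 0.27644 × 4.97636 = 1.376.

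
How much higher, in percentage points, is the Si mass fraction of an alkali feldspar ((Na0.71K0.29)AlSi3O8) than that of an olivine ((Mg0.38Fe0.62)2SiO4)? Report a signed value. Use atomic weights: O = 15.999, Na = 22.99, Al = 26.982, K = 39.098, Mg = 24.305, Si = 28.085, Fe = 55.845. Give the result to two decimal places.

Si in (Na0.71K0.29)AlSi3O8: molar mass 266.890 g/mol; 3×28.085 = 84.255 g → 31.57 wt%.
Si in (Mg0.38Fe0.62)2SiO4: molar mass 179.801 g/mol; 1×28.085 = 28.085 g → 15.62 wt%.
Difference = 31.57 − 15.62 = 15.95 percentage points.

15.95 percentage points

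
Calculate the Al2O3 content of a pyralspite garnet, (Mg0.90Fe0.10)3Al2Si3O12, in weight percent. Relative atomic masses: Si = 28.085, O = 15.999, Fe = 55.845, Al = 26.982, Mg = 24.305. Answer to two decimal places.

24.71 wt%

Molar mass of (Mg0.90Fe0.10)3Al2Si3O12 = 2.70·24.305 + 0.30·55.845 + 2·26.982 + 3·28.085 + 12·15.999 = 412.584 g/mol.
Each formula unit contains 2 Al, equivalent to 2/2 = 1.0000 mol Al2O3.
M(Al2O3) = 2×26.982 + 3×15.999 = 101.961 g/mol.
Mass of Al2O3 per formula unit = 1.0000 × 101.961 = 101.961 g.
Al2O3 wt% = 101.961 / 412.584 × 100 = 24.71%.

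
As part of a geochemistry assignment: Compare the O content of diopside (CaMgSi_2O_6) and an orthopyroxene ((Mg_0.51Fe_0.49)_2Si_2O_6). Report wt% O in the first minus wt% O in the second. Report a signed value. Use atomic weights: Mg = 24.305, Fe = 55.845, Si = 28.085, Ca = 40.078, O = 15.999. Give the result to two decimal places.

First mineral: 95.994 g O in 216.547 g formula = 44.33 wt% O.
Second mineral: 95.994 g O in 231.683 g formula = 41.43 wt% O.
44.33% − 41.43% gives a difference of 2.90 percentage points.

2.90 percentage points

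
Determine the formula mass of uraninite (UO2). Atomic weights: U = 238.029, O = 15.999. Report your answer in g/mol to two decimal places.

M = 1(238.029) + 2(15.999)

270.03 g/mol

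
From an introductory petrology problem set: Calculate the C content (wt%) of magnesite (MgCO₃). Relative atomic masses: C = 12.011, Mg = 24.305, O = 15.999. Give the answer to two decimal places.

14.25 wt%

Formula mass = 1×24.305 + 1×12.011 + 3×15.999 = 84.313 g/mol, of which 12.011 g is C.
So C makes up 12.011/84.313 = 0.1425 of the mass, i.e. 14.25%.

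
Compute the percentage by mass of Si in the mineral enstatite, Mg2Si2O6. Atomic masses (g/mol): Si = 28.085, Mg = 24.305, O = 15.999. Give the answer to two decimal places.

M(Mg2Si2O6) = 200.774 g/mol.
Si contributes 2 × 28.085 = 56.170 g per mole.
56.170/200.774 = 0.2798 → 27.98%.

27.98 weight percent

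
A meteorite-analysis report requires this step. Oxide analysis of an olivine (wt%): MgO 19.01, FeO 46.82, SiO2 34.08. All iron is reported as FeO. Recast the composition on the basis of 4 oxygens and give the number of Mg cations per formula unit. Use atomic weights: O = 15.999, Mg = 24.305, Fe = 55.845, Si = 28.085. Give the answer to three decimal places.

MgO: 19.01/40.304 = 0.47167 mol → 0.47167 mol Mg, 0.47167 mol O.
FeO: 46.82/71.844 = 0.65169 mol → 0.65169 mol Fe, 0.65169 mol O.
SiO2: 34.08/60.083 = 0.56722 mol → 0.56722 mol Si, 1.13444 mol O.
Total oxygen = 2.25780 mol. Normalization factor = 4/2.25780 = 1.77164.
Mg per 4 O = 0.47167 × 1.77164 = 0.836.

0.836 Mg apfu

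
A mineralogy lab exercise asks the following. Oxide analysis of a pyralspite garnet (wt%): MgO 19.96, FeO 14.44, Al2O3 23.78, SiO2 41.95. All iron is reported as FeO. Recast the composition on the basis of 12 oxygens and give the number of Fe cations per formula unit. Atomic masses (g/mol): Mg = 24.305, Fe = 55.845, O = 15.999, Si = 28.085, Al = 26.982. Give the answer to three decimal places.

19.96 wt% MgO ÷ 40.304 g/mol = 0.49524 mol, giving 0.49524 Mg and 0.49524 O.
14.44 wt% FeO ÷ 71.844 g/mol = 0.20099 mol, giving 0.20099 Fe and 0.20099 O.
23.78 wt% Al2O3 ÷ 101.961 g/mol = 0.23323 mol, giving 0.46646 Al and 0.69969 O.
41.95 wt% SiO2 ÷ 60.083 g/mol = 0.69820 mol, giving 0.69820 Si and 1.39640 O.
Oxygen sums to 2.79232; scaling by 12/2.79232 = 4.29750 puts the formula on 12 O.
Fe: 0.20099 × 4.29750 = 0.864 atoms per formula unit.

0.864 Fe apfu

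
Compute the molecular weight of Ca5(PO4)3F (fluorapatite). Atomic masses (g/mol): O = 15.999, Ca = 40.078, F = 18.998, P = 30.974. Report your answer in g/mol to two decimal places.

The formula mass is the sum 5(40.078) + 3(30.974) + 12(15.999) + 1(18.998).

504.30 g/mol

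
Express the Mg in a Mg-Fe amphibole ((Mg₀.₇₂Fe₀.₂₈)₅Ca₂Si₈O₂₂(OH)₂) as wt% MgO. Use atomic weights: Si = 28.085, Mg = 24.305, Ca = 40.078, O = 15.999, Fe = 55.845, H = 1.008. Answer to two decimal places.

Molar mass of (Mg₀.₇₂Fe₀.₂₈)₅Ca₂Si₈O₂₂(OH)₂ = 3.60*24.305 + 1.40*55.845 + 2*40.078 + 8*28.085 + 24*15.999 + 2*1.008 = 856.509 g/mol.
Each formula unit contains 3.60 Mg, equivalent to 3.60/1 = 3.6000 mol MgO.
M(MgO) = 1×24.305 + 1×15.999 = 40.304 g/mol.
Mass of MgO per formula unit = 3.6000 × 40.304 = 145.094 g.
MgO wt% = 145.094 / 856.509 × 100 = 16.94%.

16.94 wt%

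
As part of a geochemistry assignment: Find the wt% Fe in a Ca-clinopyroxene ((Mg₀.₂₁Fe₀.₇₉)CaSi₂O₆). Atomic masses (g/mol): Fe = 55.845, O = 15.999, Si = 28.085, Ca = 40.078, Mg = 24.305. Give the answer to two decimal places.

M((Mg₀.₂₁Fe₀.₇₉)CaSi₂O₆) = 241.464 g/mol.
Fe contributes 0.79 × 55.845 = 44.118 g per mole.
44.118/241.464 = 0.1827 → 18.27%.

18.27 mass %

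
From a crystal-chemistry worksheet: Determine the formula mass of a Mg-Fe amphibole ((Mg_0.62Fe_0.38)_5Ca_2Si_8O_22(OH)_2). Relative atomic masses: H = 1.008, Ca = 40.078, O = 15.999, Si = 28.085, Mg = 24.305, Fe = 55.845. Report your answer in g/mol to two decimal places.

M = 3.10·24.305 + 1.90·55.845 + 2·40.078 + 8·28.085 + 24·15.999 + 2·1.008

872.28 g/mol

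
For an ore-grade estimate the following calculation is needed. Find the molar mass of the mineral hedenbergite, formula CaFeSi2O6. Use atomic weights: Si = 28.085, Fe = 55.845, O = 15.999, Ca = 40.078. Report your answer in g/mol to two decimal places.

M = 1×40.078 + 1×55.845 + 2×28.085 + 6×15.999

248.09 g/mol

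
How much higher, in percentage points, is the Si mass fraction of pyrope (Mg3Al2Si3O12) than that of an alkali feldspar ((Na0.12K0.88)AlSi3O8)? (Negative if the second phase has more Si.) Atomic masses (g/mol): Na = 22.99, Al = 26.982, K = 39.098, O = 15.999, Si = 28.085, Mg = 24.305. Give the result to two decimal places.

-9.58 percentage points

M(Mg3Al2Si3O12) = 403.122 g/mol, so wt% Si = 84.255/403.122 × 100 = 20.90%.
M((Na0.12K0.88)AlSi3O8) = 276.394 g/mol, so wt% Si = 84.255/276.394 × 100 = 30.48%.
20.90 − 30.48 = -9.58 pp.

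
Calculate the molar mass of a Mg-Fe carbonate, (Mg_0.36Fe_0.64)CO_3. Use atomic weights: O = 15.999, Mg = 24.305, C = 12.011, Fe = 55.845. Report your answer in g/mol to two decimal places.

Mg: 0.36 × 24.305 = 8.7498
Fe: 0.64 × 55.845 = 35.7408
C: 1 × 12.011 = 12.0110
O: 3 × 15.999 = 47.9970
Summing the contributions gives the formula mass.

104.50 g/mol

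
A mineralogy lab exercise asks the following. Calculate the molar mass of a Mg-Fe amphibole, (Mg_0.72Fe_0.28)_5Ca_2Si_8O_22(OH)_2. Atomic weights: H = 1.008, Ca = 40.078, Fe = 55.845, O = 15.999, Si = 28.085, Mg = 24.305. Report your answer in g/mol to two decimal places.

856.51 g/mol

M = 3.60*24.305 + 1.40*55.845 + 2*40.078 + 8*28.085 + 24*15.999 + 2*1.008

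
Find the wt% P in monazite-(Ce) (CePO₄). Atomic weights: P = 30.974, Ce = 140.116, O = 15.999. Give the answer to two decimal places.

13.18 weight percent

M(CePO₄) = 235.086 g/mol.
P contributes 1 × 30.974 = 30.974 g per mole.
30.974/235.086 = 0.1318 → 13.18%.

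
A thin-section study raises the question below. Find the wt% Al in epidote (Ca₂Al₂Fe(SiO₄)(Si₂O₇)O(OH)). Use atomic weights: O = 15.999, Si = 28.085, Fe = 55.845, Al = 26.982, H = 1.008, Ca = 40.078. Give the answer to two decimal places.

M(Ca₂Al₂Fe(SiO₄)(Si₂O₇)O(OH)) = 483.215 g/mol.
Al contributes 2 × 26.982 = 53.964 g per mole.
53.964/483.215 = 0.1117 → 11.17%.

11.17 wt%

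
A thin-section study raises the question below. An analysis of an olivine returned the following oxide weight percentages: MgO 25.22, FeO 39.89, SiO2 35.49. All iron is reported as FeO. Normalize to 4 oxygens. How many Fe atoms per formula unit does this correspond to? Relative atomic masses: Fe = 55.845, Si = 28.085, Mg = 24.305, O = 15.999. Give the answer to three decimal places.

0.940 Fe apfu

25.22 wt% MgO ÷ 40.304 g/mol = 0.62574 mol, giving 0.62574 Mg and 0.62574 O.
39.89 wt% FeO ÷ 71.844 g/mol = 0.55523 mol, giving 0.55523 Fe and 0.55523 O.
35.49 wt% SiO2 ÷ 60.083 g/mol = 0.59068 mol, giving 0.59068 Si and 1.18136 O.
Oxygen sums to 2.36233; scaling by 4/2.36233 = 1.69324 puts the formula on 4 O.
Fe: 0.55523 × 1.69324 = 0.940 atoms per formula unit.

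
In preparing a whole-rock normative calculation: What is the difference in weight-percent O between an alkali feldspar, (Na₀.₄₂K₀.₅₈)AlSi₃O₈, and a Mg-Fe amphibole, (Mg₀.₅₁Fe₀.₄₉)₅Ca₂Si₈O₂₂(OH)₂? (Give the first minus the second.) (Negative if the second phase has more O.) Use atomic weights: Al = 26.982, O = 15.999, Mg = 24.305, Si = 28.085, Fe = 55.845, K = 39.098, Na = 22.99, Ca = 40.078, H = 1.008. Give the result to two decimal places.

3.97 percentage points

First mineral: 127.992 g O in 271.562 g formula = 47.13 wt% O.
Second mineral: 383.976 g O in 889.626 g formula = 43.16 wt% O.
47.13% − 43.16% gives a difference of 3.97 percentage points.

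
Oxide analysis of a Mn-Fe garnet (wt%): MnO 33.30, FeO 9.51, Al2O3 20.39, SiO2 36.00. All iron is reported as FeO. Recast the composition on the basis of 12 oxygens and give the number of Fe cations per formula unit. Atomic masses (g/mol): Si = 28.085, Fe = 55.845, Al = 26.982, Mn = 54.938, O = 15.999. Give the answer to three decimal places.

33.30 wt% MnO ÷ 70.937 g/mol = 0.46943 mol, giving 0.46943 Mn and 0.46943 O.
9.51 wt% FeO ÷ 71.844 g/mol = 0.13237 mol, giving 0.13237 Fe and 0.13237 O.
20.39 wt% Al2O3 ÷ 101.961 g/mol = 0.19998 mol, giving 0.39996 Al and 0.59994 O.
36.00 wt% SiO2 ÷ 60.083 g/mol = 0.59917 mol, giving 0.59917 Si and 1.19834 O.
Oxygen sums to 2.40008; scaling by 12/2.40008 = 4.99983 puts the formula on 12 O.
Fe: 0.13237 × 4.99983 = 0.662 atoms per formula unit.

0.662 Fe apfu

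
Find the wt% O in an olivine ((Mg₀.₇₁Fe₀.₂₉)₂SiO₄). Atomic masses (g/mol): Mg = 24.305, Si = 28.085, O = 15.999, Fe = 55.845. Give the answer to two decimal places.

Formula mass = 1.42*24.305 + 0.58*55.845 + 1*28.085 + 4*15.999 = 158.984 g/mol, of which 63.996 g is O.
So O makes up 63.996/158.984 = 0.4025 of the mass, i.e. 40.25%.

40.25 wt%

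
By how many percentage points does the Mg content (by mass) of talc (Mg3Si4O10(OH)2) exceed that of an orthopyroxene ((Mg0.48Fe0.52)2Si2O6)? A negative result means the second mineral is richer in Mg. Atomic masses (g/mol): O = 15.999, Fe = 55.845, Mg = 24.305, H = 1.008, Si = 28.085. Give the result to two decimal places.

Mg in Mg3Si4O10(OH)2: molar mass 379.259 g/mol; 3×24.305 = 72.915 g → 19.23 wt%.
Mg in (Mg0.48Fe0.52)2Si2O6: molar mass 233.576 g/mol; 0.96×24.305 = 23.333 g → 9.99 wt%.
Difference = 19.23 − 9.99 = 9.24 percentage points.

9.24 percentage points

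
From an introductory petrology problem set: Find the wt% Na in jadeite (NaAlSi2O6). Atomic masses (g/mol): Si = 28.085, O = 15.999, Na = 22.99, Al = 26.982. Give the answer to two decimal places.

11.37 mass %

Molar mass of NaAlSi2O6: 1*22.99 + 1*26.982 + 2*28.085 + 6*15.999 = 202.136 g/mol.
Mass of Na per formula unit: 1 × 22.99 = 22.990 g.
Weight fraction Na = 22.990 / 202.136 = 0.1137.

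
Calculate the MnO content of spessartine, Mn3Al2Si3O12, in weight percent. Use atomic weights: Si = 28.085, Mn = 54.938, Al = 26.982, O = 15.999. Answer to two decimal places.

42.99 wt%

Formula mass = 495.021 g/mol.
3 Mn → 3.0000 mol MnO per formula unit; M(MnO) = 70.937, so MnO mass = 212.811 g.
212.811/495.021 × 100 = 42.99 wt%.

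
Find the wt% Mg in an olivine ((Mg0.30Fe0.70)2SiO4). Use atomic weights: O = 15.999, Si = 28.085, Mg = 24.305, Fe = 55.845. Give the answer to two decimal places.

Molar mass of (Mg0.30Fe0.70)2SiO4: 0.60·24.305 + 1.40·55.845 + 1·28.085 + 4·15.999 = 184.847 g/mol.
Mass of Mg per formula unit: 0.60 × 24.305 = 14.583 g.
Weight fraction Mg = 14.583 / 184.847 = 0.0789.

7.89 mass %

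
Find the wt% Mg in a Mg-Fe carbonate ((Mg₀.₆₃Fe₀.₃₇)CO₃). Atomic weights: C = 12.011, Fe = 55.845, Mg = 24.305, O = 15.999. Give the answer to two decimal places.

Formula mass = 0.63*24.305 + 0.37*55.845 + 1*12.011 + 3*15.999 = 95.983 g/mol, of which 15.312 g is Mg.
So Mg makes up 15.312/95.983 = 0.1595 of the mass, i.e. 15.95%.

15.95 mass %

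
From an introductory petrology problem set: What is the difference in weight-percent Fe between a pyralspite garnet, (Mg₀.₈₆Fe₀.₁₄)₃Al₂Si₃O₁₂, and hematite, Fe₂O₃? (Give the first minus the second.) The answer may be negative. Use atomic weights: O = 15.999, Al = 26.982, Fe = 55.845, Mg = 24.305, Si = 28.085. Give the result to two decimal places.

-64.31 percentage points

Fe in (Mg₀.₈₆Fe₀.₁₄)₃Al₂Si₃O₁₂: molar mass 416.369 g/mol; 0.42×55.845 = 23.455 g → 5.63 wt%.
Fe in Fe₂O₃: molar mass 159.687 g/mol; 2×55.845 = 111.690 g → 69.94 wt%.
Difference = 5.63 − 69.94 = -64.31 percentage points.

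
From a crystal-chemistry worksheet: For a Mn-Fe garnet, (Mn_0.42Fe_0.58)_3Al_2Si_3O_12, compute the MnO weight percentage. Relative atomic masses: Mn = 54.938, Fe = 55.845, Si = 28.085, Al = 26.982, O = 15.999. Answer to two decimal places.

18.00 wt%

Formula mass = 496.599 g/mol.
1.26 Mn → 1.2600 mol MnO per formula unit; M(MnO) = 70.937, so MnO mass = 89.381 g.
89.381/496.599 × 100 = 18.00 wt%.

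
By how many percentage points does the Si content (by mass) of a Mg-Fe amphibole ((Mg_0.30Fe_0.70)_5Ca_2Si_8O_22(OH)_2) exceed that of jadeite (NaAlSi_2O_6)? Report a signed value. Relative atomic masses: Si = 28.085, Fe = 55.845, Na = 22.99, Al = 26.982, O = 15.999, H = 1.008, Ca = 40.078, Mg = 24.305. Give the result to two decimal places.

-3.44 percentage points

First mineral: 224.680 g Si in 922.743 g formula = 24.35 wt% Si.
Second mineral: 56.170 g Si in 202.136 g formula = 27.79 wt% Si.
24.35% − 27.79% gives a difference of -3.44 percentage points.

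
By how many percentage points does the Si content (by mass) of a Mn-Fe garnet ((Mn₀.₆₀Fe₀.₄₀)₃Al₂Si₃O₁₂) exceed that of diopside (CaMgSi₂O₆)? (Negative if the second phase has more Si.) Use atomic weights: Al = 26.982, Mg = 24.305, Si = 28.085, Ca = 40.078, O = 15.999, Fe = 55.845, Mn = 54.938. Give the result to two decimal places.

Si in (Mn₀.₆₀Fe₀.₄₀)₃Al₂Si₃O₁₂: molar mass 496.109 g/mol; 3×28.085 = 84.255 g → 16.98 wt%.
Si in CaMgSi₂O₆: molar mass 216.547 g/mol; 2×28.085 = 56.170 g → 25.94 wt%.
Difference = 16.98 − 25.94 = -8.96 percentage points.

-8.96 percentage points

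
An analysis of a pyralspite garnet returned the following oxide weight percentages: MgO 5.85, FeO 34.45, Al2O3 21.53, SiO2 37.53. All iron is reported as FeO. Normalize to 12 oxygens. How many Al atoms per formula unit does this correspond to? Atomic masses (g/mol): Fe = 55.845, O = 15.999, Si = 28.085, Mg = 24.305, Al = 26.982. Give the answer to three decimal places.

2.021 Al apfu

MgO (M=40.304): mol = 0.14515; Mg = 0.14515, O = 0.14515.
FeO (M=71.844): mol = 0.47951; Fe = 0.47951, O = 0.47951.
Al2O3 (M=101.961): mol = 0.21116; Al = 0.42232, O = 0.63348.
SiO2 (M=60.083): mol = 0.62464; Si = 0.62464, O = 1.24928.
ΣO = 2.50742; factor = 12/ΣO = 4.78580.
Al apfu = 0.42232 × 4.78580 = 2.021.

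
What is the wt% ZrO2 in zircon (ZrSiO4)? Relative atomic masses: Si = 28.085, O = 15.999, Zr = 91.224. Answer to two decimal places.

M(ZrSiO4) = 183.305 g/mol; M(ZrO2) = 123.222 g/mol.
Moles ZrO2 per formula unit = 1 Zr ÷ 1 = 1.0000.
ZrO2 fraction = (1.0000 × 123.222) / 183.305 = 123.222/183.305 = 0.6722.

67.22 wt%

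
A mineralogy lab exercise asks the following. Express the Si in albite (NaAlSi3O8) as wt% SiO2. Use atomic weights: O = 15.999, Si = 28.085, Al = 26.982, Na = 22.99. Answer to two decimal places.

68.74 wt%

M(NaAlSi3O8) = 262.219 g/mol; M(SiO2) = 60.083 g/mol.
Moles SiO2 per formula unit = 3 Si ÷ 1 = 3.0000.
SiO2 fraction = (3.0000 × 60.083) / 262.219 = 180.249/262.219 = 0.6874.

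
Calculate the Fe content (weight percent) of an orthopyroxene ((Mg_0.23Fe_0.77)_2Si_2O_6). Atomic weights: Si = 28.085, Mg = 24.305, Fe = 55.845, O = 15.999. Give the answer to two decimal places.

34.49 weight percent

Formula mass = 0.46·24.305 + 1.54·55.845 + 2·28.085 + 6·15.999 = 249.346 g/mol, of which 86.001 g is Fe.
So Fe makes up 86.001/249.346 = 0.3449 of the mass, i.e. 34.49%.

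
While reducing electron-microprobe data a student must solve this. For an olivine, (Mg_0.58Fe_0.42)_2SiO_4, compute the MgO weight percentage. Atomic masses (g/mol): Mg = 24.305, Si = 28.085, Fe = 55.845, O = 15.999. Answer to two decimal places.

27.96 wt%

Molar mass of (Mg_0.58Fe_0.42)_2SiO_4 = 1.16·24.305 + 0.84·55.845 + 1·28.085 + 4·15.999 = 167.185 g/mol.
Each formula unit contains 1.16 Mg, equivalent to 1.16/1 = 1.1600 mol MgO.
M(MgO) = 1×24.305 + 1×15.999 = 40.304 g/mol.
Mass of MgO per formula unit = 1.1600 × 40.304 = 46.753 g.
MgO wt% = 46.753 / 167.185 × 100 = 27.96%.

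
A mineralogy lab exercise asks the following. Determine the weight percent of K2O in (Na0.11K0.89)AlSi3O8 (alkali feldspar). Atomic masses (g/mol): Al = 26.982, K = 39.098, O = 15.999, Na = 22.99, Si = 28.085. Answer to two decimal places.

Molar mass of (Na0.11K0.89)AlSi3O8 = 0.11×22.99 + 0.89×39.098 + 1×26.982 + 3×28.085 + 8×15.999 = 276.555 g/mol.
Each formula unit contains 0.89 K, equivalent to 0.89/2 = 0.4450 mol K2O.
M(K2O) = 2×39.098 + 1×15.999 = 94.195 g/mol.
Mass of K2O per formula unit = 0.4450 × 94.195 = 41.917 g.
K2O wt% = 41.917 / 276.555 × 100 = 15.16%.

15.16 wt%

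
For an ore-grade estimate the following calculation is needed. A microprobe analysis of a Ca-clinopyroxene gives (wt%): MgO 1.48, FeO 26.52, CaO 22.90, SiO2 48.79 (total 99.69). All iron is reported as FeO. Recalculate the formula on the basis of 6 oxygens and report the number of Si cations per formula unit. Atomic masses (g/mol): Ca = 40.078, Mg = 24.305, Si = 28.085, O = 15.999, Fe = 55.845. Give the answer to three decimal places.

1.998 Si apfu

1.48 wt% MgO ÷ 40.304 g/mol = 0.03672 mol, giving 0.03672 Mg and 0.03672 O.
26.52 wt% FeO ÷ 71.844 g/mol = 0.36913 mol, giving 0.36913 Fe and 0.36913 O.
22.90 wt% CaO ÷ 56.077 g/mol = 0.40837 mol, giving 0.40837 Ca and 0.40837 O.
48.79 wt% SiO2 ÷ 60.083 g/mol = 0.81204 mol, giving 0.81204 Si and 1.62408 O.
Oxygen sums to 2.43830; scaling by 6/2.43830 = 2.46073 puts the formula on 6 O.
Si: 0.81204 × 2.46073 = 1.998 atoms per formula unit.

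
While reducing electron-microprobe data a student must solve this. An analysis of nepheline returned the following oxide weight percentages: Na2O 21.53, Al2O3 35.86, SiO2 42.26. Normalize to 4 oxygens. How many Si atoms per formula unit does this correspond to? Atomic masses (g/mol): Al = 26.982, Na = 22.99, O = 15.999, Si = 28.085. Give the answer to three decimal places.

Na2O: 21.53/61.979 = 0.34738 mol → 0.69476 mol Na, 0.34738 mol O.
Al2O3: 35.86/101.961 = 0.35170 mol → 0.70340 mol Al, 1.05510 mol O.
SiO2: 42.26/60.083 = 0.70336 mol → 0.70336 mol Si, 1.40672 mol O.
Total oxygen = 2.80920 mol. Normalization factor = 4/2.80920 = 1.42389.
Si per 4 O = 0.70336 × 1.42389 = 1.002.

1.002 Si apfu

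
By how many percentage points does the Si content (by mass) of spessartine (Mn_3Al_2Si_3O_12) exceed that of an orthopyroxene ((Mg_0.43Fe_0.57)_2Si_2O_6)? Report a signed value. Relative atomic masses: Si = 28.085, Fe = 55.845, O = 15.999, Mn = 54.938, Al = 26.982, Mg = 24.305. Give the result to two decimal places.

M(Mn_3Al_2Si_3O_12) = 495.021 g/mol, so wt% Si = 84.255/495.021 × 100 = 17.02%.
M((Mg_0.43Fe_0.57)_2Si_2O_6) = 236.730 g/mol, so wt% Si = 56.170/236.730 × 100 = 23.73%.
17.02 − 23.73 = -6.71 pp.

-6.71 percentage points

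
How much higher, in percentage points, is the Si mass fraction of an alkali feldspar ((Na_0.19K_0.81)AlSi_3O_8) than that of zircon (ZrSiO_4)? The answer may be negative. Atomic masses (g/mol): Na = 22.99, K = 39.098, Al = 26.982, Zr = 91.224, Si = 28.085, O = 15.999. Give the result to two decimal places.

15.29 percentage points

Si in (Na_0.19K_0.81)AlSi_3O_8: molar mass 275.266 g/mol; 3×28.085 = 84.255 g → 30.61 wt%.
Si in ZrSiO_4: molar mass 183.305 g/mol; 1×28.085 = 28.085 g → 15.32 wt%.
Difference = 30.61 − 15.32 = 15.29 percentage points.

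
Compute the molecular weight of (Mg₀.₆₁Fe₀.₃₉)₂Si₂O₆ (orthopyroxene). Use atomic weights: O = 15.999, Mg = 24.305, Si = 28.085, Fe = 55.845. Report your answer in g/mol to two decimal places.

225.38 g/mol

Mg: 1.22 × 24.305 = 29.6521
Fe: 0.78 × 55.845 = 43.5591
Si: 2 × 28.085 = 56.1700
O: 6 × 15.999 = 95.9940
Summing the contributions gives the formula mass.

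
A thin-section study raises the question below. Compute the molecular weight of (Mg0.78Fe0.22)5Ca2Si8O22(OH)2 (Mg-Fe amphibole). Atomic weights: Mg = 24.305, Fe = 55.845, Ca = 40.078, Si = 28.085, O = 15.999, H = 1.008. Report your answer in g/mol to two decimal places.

847.05 g/mol

M = 3.90*24.305 + 1.10*55.845 + 2*40.078 + 8*28.085 + 24*15.999 + 2*1.008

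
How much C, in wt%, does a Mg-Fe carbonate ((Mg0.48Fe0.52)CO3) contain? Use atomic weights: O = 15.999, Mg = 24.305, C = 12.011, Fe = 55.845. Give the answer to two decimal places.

Formula mass = 0.48*24.305 + 0.52*55.845 + 1*12.011 + 3*15.999 = 100.714 g/mol, of which 12.011 g is C.
So C makes up 12.011/100.714 = 0.1193 of the mass, i.e. 11.93%.

11.93 wt%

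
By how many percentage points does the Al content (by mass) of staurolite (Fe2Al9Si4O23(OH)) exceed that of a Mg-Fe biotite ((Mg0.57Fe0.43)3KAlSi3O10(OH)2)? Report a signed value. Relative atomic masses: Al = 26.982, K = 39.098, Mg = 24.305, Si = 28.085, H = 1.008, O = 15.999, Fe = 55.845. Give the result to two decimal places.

22.62 percentage points

First mineral: 242.838 g Al in 851.852 g formula = 28.51 wt% Al.
Second mineral: 26.982 g Al in 457.941 g formula = 5.89 wt% Al.
28.51% − 5.89% gives a difference of 22.62 percentage points.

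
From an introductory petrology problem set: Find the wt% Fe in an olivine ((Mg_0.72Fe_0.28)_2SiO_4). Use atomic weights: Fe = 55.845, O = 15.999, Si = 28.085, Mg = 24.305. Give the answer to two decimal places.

M((Mg_0.72Fe_0.28)_2SiO_4) = 158.353 g/mol.
Fe contributes 0.56 × 55.845 = 31.273 g per mole.
31.273/158.353 = 0.1975 → 19.75%.

19.75 mass %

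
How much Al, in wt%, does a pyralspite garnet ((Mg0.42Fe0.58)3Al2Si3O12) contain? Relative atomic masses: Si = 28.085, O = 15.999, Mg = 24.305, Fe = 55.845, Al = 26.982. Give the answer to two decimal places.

Molar mass of (Mg0.42Fe0.58)3Al2Si3O12: 1.26·24.305 + 1.74·55.845 + 2·26.982 + 3·28.085 + 12·15.999 = 458.002 g/mol.
Mass of Al per formula unit: 2 × 26.982 = 53.964 g.
Weight fraction Al = 53.964 / 458.002 = 0.1178.

11.78 wt%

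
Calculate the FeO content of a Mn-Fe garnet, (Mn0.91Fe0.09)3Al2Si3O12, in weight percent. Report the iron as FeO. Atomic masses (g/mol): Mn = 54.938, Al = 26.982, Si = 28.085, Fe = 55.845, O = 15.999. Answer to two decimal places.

3.92 wt%

M((Mn0.91Fe0.09)3Al2Si3O12) = 495.266 g/mol; M(FeO) = 71.844 g/mol.
Moles FeO per formula unit = 0.27 Fe ÷ 1 = 0.2700.
FeO fraction = (0.2700 × 71.844) / 495.266 = 19.398/495.266 = 0.0392.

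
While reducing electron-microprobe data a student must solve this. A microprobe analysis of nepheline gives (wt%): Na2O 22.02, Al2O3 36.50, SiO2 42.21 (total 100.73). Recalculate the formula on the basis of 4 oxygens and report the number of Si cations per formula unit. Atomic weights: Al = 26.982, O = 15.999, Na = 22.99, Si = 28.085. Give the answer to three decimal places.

0.991 Si apfu

22.02 wt% Na2O ÷ 61.979 g/mol = 0.35528 mol, giving 0.71056 Na and 0.35528 O.
36.50 wt% Al2O3 ÷ 101.961 g/mol = 0.35798 mol, giving 0.71596 Al and 1.07394 O.
42.21 wt% SiO2 ÷ 60.083 g/mol = 0.70253 mol, giving 0.70253 Si and 1.40506 O.
Oxygen sums to 2.83428; scaling by 4/2.83428 = 1.41129 puts the formula on 4 O.
Si: 0.70253 × 1.41129 = 0.991 atoms per formula unit.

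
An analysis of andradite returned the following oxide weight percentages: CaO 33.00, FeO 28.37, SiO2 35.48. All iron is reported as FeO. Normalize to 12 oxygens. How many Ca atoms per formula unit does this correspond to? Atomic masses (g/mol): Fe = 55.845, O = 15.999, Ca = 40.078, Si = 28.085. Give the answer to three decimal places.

3.263 Ca apfu

CaO (M=56.077): mol = 0.58848; Ca = 0.58848, O = 0.58848.
FeO (M=71.844): mol = 0.39488; Fe = 0.39488, O = 0.39488.
SiO2 (M=60.083): mol = 0.59052; Si = 0.59052, O = 1.18104.
ΣO = 2.16440; factor = 12/ΣO = 5.54426.
Ca apfu = 0.58848 × 5.54426 = 3.263.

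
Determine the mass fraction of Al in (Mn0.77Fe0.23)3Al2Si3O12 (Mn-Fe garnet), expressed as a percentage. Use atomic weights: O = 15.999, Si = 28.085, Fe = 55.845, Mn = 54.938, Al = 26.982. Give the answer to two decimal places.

M((Mn0.77Fe0.23)3Al2Si3O12) = 495.647 g/mol.
Al contributes 2 × 26.982 = 53.964 g per mole.
53.964/495.647 = 0.1089 → 10.89%.

10.89 wt%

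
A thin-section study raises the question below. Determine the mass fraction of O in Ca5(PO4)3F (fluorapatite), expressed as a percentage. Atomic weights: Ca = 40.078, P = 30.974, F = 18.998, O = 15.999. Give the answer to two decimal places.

38.07 wt%

Molar mass of Ca5(PO4)3F: 5*40.078 + 3*30.974 + 12*15.999 + 1*18.998 = 504.298 g/mol.
Mass of O per formula unit: 12 × 15.999 = 191.988 g.
Weight fraction O = 191.988 / 504.298 = 0.3807.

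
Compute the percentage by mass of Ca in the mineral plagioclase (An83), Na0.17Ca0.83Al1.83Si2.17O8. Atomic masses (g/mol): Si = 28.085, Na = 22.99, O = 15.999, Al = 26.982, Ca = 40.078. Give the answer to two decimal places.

12.07 mass %

M(Na0.17Ca0.83Al1.83Si2.17O8) = 275.487 g/mol.
Ca contributes 0.83 × 40.078 = 33.265 g per mole.
33.265/275.487 = 0.1207 → 12.07%.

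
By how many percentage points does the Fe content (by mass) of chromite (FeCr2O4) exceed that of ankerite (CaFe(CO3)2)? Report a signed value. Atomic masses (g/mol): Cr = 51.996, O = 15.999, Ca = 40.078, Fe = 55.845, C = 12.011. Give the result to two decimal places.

M(FeCr2O4) = 223.833 g/mol, so wt% Fe = 55.845/223.833 × 100 = 24.95%.
M(CaFe(CO3)2) = 215.939 g/mol, so wt% Fe = 55.845/215.939 × 100 = 25.86%.
24.95 − 25.86 = -0.91 pp.

-0.91 percentage points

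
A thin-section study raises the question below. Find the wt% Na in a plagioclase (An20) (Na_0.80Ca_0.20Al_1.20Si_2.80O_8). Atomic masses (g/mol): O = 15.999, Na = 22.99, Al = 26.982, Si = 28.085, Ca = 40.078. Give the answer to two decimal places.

Molar mass of Na_0.80Ca_0.20Al_1.20Si_2.80O_8: 0.80*22.99 + 0.20*40.078 + 1.20*26.982 + 2.80*28.085 + 8*15.999 = 265.416 g/mol.
Mass of Na per formula unit: 0.80 × 22.99 = 18.392 g.
Weight fraction Na = 18.392 / 265.416 = 0.0693.

6.93 wt%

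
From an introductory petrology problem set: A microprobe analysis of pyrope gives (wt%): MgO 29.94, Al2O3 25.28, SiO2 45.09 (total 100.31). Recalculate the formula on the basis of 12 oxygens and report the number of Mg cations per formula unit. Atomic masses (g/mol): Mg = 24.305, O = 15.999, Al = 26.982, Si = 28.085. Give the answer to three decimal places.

2.984 Mg apfu

MgO: 29.94/40.304 = 0.74285 mol → 0.74285 mol Mg, 0.74285 mol O.
Al2O3: 25.28/101.961 = 0.24794 mol → 0.49588 mol Al, 0.74382 mol O.
SiO2: 45.09/60.083 = 0.75046 mol → 0.75046 mol Si, 1.50092 mol O.
Total oxygen = 2.98759 mol. Normalization factor = 12/2.98759 = 4.01662.
Mg per 12 O = 0.74285 × 4.01662 = 2.984.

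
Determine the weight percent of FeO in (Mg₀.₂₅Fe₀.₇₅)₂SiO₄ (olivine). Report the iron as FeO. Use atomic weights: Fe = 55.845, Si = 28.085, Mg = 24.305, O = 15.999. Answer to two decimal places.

Formula mass = 188.001 g/mol.
1.50 Fe → 1.5000 mol FeO per formula unit; M(FeO) = 71.844, so FeO mass = 107.766 g.
107.766/188.001 × 100 = 57.32 wt%.

57.32 wt%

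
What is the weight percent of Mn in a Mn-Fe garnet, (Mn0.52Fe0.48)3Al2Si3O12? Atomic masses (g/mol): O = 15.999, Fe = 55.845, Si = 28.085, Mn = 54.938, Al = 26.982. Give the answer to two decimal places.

Molar mass of (Mn0.52Fe0.48)3Al2Si3O12: 1.56*54.938 + 1.44*55.845 + 2*26.982 + 3*28.085 + 12*15.999 = 496.327 g/mol.
Mass of Mn per formula unit: 1.56 × 54.938 = 85.703 g.
Weight fraction Mn = 85.703 / 496.327 = 0.1727.

17.27 weight percent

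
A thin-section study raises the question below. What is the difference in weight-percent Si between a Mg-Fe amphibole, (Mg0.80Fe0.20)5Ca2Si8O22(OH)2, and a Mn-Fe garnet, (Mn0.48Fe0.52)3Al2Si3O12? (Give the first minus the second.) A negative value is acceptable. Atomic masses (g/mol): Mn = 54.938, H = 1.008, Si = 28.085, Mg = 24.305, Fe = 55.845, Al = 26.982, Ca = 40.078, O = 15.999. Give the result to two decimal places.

First mineral: 224.680 g Si in 843.893 g formula = 26.62 wt% Si.
Second mineral: 84.255 g Si in 496.436 g formula = 16.97 wt% Si.
26.62% − 16.97% gives a difference of 9.65 percentage points.

9.65 percentage points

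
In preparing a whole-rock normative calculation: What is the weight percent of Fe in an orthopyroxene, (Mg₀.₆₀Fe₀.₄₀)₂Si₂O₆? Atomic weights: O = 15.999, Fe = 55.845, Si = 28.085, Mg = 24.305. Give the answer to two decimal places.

M((Mg₀.₆₀Fe₀.₄₀)₂Si₂O₆) = 226.006 g/mol.
Fe contributes 0.80 × 55.845 = 44.676 g per mole.
44.676/226.006 = 0.1977 → 19.77%.

19.77 wt%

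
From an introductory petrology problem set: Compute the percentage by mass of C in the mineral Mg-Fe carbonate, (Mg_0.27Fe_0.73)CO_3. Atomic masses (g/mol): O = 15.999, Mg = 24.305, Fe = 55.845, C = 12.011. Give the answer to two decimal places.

Molar mass of (Mg_0.27Fe_0.73)CO_3: 0.27×24.305 + 0.73×55.845 + 1×12.011 + 3×15.999 = 107.337 g/mol.
Mass of C per formula unit: 1 × 12.011 = 12.011 g.
Weight fraction C = 12.011 / 107.337 = 0.1119.

11.19 weight percent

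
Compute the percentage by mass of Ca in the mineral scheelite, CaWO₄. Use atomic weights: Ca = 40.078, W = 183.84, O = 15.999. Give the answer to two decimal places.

Formula mass = 1·40.078 + 1·183.84 + 4·15.999 = 287.914 g/mol, of which 40.078 g is Ca.
So Ca makes up 40.078/287.914 = 0.1392 of the mass, i.e. 13.92%.

13.92 mass %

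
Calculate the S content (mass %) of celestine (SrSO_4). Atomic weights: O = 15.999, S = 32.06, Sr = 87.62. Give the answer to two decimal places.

17.45 mass %

M(SrSO_4) = 183.676 g/mol.
S contributes 1 × 32.06 = 32.060 g per mole.
32.060/183.676 = 0.1745 → 17.45%.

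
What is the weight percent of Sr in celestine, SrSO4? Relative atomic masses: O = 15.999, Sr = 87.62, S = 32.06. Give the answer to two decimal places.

M(SrSO4) = 183.676 g/mol.
Sr contributes 1 × 87.62 = 87.620 g per mole.
87.620/183.676 = 0.4770 → 47.70%.

47.70 mass %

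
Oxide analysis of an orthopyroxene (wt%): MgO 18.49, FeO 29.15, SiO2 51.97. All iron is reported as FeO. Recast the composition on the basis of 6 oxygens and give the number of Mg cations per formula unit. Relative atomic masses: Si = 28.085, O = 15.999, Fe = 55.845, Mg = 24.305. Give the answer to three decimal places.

1.061 Mg apfu

18.49 wt% MgO ÷ 40.304 g/mol = 0.45876 mol, giving 0.45876 Mg and 0.45876 O.
29.15 wt% FeO ÷ 71.844 g/mol = 0.40574 mol, giving 0.40574 Fe and 0.40574 O.
51.97 wt% SiO2 ÷ 60.083 g/mol = 0.86497 mol, giving 0.86497 Si and 1.72994 O.
Oxygen sums to 2.59444; scaling by 6/2.59444 = 2.31264 puts the formula on 6 O.
Mg: 0.45876 × 2.31264 = 1.061 atoms per formula unit.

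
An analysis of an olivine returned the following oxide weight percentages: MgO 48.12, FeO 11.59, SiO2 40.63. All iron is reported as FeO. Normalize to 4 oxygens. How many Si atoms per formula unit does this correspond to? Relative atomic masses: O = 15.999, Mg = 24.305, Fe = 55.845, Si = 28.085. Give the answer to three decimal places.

0.999 Si apfu

48.12 wt% MgO ÷ 40.304 g/mol = 1.19393 mol, giving 1.19393 Mg and 1.19393 O.
11.59 wt% FeO ÷ 71.844 g/mol = 0.16132 mol, giving 0.16132 Fe and 0.16132 O.
40.63 wt% SiO2 ÷ 60.083 g/mol = 0.67623 mol, giving 0.67623 Si and 1.35246 O.
Oxygen sums to 2.70771; scaling by 4/2.70771 = 1.47726 puts the formula on 4 O.
Si: 0.67623 × 1.47726 = 0.999 atoms per formula unit.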